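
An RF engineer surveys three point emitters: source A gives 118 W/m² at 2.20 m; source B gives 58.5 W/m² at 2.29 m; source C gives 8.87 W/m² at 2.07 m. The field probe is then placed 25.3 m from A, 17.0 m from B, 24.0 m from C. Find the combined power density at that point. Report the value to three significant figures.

2.02 W/m²

By superposition, sum each source's inverse-square contribution:
A: 118 × (2.20/25.3)² = 0.8922 W/m²
B: 58.5 × (2.29/17.0)² = 1.062 W/m²
C: 8.87 × (2.07/24.0)² = 0.06598 W/m²
Total = 0.8922 + 1.062 + 0.06598 = 2.020 W/m².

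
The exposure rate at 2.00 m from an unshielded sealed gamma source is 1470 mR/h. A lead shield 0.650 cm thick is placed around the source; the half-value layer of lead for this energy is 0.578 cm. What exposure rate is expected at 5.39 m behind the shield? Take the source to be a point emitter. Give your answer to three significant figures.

92.8 mR/h

Distance alone: (2.00/5.39)² = 0.1377, so 1470 × 0.1377 = 202.4 mR/h.
Shield: 0.650/0.578 = 1.125 half-value layers → attenuation 2^(−1.125) = 0.4585.
Combined: 202.4 × 0.4585 = 92.80 mR/h.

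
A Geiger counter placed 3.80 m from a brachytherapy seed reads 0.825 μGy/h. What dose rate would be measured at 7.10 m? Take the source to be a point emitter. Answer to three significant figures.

0.236 μGy/h

Applying the 1/r² law, scaling from 3.80 m to 7.10 m:
(3.80/7.10)² = 0.2865, so 0.825 × 0.2865 = 0.2364 μGy/h.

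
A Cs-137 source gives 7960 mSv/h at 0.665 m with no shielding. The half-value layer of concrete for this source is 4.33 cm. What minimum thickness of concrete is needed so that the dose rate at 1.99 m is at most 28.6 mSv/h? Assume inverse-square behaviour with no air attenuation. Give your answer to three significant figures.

At 1.99 m, distance alone gives 7960 × (0.665/1.99)² = 7960 × 0.1117 = 889.1 mSv/h.
Further attenuation needed: 889.1/28.6 = 31.09.
n = log₂(31.09) = 4.958 half-value layers.
Thickness = 4.958 × 4.33 cm = 21.47 cm.

21.5 cm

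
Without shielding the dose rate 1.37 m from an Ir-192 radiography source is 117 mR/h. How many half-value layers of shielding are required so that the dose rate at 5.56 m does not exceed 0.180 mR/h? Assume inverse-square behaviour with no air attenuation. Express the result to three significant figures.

At 5.56 m, distance alone gives 117 × (1.37/5.56)² = 117 × 0.06071 = 7.103 mR/h.
Further attenuation needed: 7.103/0.180 = 39.46.
n = log₂(39.46) = 5.302 half-value layers.

5.30 half-value layers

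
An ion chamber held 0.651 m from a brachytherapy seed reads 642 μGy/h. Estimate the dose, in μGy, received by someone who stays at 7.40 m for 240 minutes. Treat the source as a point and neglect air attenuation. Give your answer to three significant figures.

19.9 μGy

Applying the 1/r² law, rate at 7.40 m:
642 × (0.651/7.40)² = 642 × 0.007739 = 4.968 μGy/h.
Dose = rate × time = 4.968 μGy/h × 4.000 h = 19.87 μGy.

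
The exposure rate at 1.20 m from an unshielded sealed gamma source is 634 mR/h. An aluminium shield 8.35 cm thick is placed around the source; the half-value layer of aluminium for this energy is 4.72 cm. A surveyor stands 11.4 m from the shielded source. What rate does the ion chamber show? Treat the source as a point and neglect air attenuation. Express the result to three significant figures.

2.06 mR/h

Distance alone: 634 × (1.20/11.4)² = 634 × 0.01108 = 7.025 mR/h.
Shield: 8.35/4.72 = 1.769 half-value layers → attenuation 2^(−1.769) = 0.2934.
Combined: 7.025 × 0.2934 = 2.061 mR/h.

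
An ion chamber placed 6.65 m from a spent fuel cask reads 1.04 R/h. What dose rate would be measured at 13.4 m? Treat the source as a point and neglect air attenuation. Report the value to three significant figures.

0.256 R/h

Using I₁d₁² = I₂d₂², scaling from 6.65 m to 13.4 m:
(6.65/13.4)² = 0.2463, so 1.04 × 0.2463 = 0.2562 R/h.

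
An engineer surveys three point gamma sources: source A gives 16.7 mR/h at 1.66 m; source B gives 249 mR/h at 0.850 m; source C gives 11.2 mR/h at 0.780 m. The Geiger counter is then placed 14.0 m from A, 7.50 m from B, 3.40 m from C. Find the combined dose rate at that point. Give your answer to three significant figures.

By superposition, sum each source's inverse-square contribution:
A: 16.7 × (1.66/14.0)² = 0.2348 mR/h
B: 249 × (0.850/7.50)² = 3.198 mR/h
C: 11.2 × (0.780/3.40)² = 0.5895 mR/h
Total = 0.2348 + 3.198 + 0.5895 = 4.022 mR/h.

4.02 mR/h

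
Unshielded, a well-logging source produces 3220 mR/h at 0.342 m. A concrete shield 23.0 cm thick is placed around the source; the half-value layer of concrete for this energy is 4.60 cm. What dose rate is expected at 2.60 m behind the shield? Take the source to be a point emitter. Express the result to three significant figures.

1.74 mR/h

Distance alone: (0.342/2.60)² = 0.01730, so 3220 × 0.01730 = 55.71 mR/h.
Shield: 23.0/4.60 = 5.000 half-value layers → attenuation 2^(−5.000) = 0.03125.
Combined: 55.71 × 0.03125 = 1.741 mR/h.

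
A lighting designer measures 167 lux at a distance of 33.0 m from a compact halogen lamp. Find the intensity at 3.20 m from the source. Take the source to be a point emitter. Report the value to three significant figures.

17800 lux

By the inverse-square law, the rate at 3.20 m is
167 × (33.0/3.20)² = 167 × 106.3 = 17750 lux.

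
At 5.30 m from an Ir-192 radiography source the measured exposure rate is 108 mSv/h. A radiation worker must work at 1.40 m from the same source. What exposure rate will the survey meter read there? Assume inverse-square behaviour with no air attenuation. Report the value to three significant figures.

1550 mSv/h

Applying the 1/r² law, scaling from 5.30 m to 1.40 m:
108 × (5.30/1.40)² = 108 × 14.33 = 1548 mSv/h.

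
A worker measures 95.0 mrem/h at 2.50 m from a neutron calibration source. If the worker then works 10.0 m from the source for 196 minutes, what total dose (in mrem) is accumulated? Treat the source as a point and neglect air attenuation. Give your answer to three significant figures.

19.4 mrem

Intensity scales as (d₁/d₂)², so rate at 10.0 m:
(2.50/10.0)² = 0.06250, so 95.0 × 0.06250 = 5.938 mrem/h.
Dose = rate × time = 5.938 mrem/h × 3.267 h = 19.40 mrem.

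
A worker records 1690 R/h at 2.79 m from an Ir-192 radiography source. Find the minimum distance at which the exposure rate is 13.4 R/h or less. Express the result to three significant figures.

Applying the 1/r² law, d₂ = d₁·√(I₁/I₂).
I₁/I₂ = 1690/13.4 = 126.1, so d₂ = 2.79 × √126.1 = 31.33 m.

31.3 m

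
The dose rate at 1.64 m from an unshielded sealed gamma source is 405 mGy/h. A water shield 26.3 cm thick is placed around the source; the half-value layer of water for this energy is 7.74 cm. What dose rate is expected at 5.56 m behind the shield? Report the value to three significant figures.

3.34 mGy/h

Distance alone: 405 × (1.64/5.56)² = 405 × 0.08700 = 35.23 mGy/h.
Shield: 26.3/7.74 = 3.398 half-value layers → attenuation 2^(−3.398) = 0.09486.
Combined: 35.23 × 0.09486 = 3.342 mGy/h.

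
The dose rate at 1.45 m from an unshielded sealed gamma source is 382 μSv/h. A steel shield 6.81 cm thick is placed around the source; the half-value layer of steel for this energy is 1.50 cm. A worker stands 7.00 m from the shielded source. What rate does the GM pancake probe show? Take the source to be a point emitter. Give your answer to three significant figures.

Distance alone: 382 × (1.45/7.00)² = 382 × 0.04291 = 16.39 μSv/h.
Shield: 6.81/1.50 = 4.540 half-value layers → attenuation 2^(−4.540) = 0.04299.
Combined: 16.39 × 0.04299 = 0.7046 μSv/h.

0.705 μSv/h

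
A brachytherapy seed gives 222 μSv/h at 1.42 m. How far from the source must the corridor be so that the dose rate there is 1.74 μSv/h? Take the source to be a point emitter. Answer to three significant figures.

16.0 m

Applying the 1/r² law, d₂ = d₁·√(I₁/I₂).
I₁/I₂ = 222/1.74 = 127.6, so d₂ = 1.42 × √127.6 = 16.04 m.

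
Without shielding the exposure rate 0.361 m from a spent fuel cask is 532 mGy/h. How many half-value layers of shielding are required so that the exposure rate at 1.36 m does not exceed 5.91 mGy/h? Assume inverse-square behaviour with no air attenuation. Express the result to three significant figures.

2.67 half-value layers

At 1.36 m, distance alone gives (0.361/1.36)² = 0.07046, so 532 × 0.07046 = 37.48 mGy/h.
Further attenuation needed: 37.48/5.91 = 6.342.
n = log₂(6.342) = 2.665 half-value layers.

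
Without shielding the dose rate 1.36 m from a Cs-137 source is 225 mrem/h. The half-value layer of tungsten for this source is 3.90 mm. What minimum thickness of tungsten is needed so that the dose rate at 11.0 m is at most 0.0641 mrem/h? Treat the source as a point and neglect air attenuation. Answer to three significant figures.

22.4 mm

At 11.0 m, distance alone gives 225 × (1.36/11.0)² = 225 × 0.01529 = 3.440 mrem/h.
Further attenuation needed: 3.440/0.0641 = 53.67.
n = log₂(53.67) = 5.746 half-value layers.
Thickness = 5.746 × 3.90 mm = 22.41 mm.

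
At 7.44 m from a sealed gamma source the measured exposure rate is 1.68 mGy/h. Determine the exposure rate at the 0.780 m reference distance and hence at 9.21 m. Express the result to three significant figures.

Applying the 1/r² law,
At 0.780 m: 1.68 × (7.44/0.780)² = 1.68 × 90.98 = 152.8 mGy/h
At 9.21 m: 152.8 × (0.780/9.21)² = 152.8 × 0.007172 = 1.096 mGy/h.

153 mGy/h; 1.10 mGy/h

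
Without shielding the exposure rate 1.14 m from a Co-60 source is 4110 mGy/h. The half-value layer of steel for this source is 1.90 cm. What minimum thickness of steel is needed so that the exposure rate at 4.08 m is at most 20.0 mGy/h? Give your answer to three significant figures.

At 4.08 m, distance alone gives 4110 × (1.14/4.08)² = 4110 × 0.07807 = 320.9 mGy/h.
Further attenuation needed: 320.9/20.0 = 16.04.
n = log₂(16.04) = 4.004 half-value layers.
Thickness = 4.004 × 1.90 cm = 7.608 cm.

7.61 cm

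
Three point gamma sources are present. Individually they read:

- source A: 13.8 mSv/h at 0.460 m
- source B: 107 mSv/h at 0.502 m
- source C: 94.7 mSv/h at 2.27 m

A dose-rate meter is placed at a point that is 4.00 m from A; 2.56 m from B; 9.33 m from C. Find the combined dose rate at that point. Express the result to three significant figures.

By superposition, sum each source's inverse-square contribution:
A: 13.8 × (0.460/4.00)² = 0.1825 mSv/h
B: 107 × (0.502/2.56)² = 4.114 mSv/h
C: 94.7 × (2.27/9.33)² = 5.606 mSv/h
Total = 0.1825 + 4.114 + 5.606 = 9.902 mSv/h.

9.90 mSv/h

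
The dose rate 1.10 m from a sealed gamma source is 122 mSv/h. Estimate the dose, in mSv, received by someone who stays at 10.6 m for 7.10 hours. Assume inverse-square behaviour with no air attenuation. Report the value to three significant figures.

By the inverse-square law, rate at 10.6 m:
122 × (1.10/10.6)² = 122 × 0.01077 = 1.314 mSv/h.
Dose = rate × time = 1.314 mSv/h × 7.100 h = 9.329 mSv.

9.33 mSv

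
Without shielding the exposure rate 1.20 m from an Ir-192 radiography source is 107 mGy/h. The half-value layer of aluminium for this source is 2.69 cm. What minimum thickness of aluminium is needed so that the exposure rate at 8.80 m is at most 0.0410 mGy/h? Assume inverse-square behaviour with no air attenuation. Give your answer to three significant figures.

At 8.80 m, distance alone gives (1.20/8.80)² = 0.01860, so 107 × 0.01860 = 1.990 mGy/h.
Further attenuation needed: 1.990/0.0410 = 48.54.
n = log₂(48.54) = 5.601 half-value layers.
Thickness = 5.601 × 2.69 cm = 15.07 cm.

15.1 cm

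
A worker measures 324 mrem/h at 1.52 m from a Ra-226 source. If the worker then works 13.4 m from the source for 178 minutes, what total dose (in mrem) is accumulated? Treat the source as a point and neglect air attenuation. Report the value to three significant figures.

12.4 mrem

Applying the 1/r² law, rate at 13.4 m:
324 × (1.52/13.4)² = 324 × 0.01287 = 4.170 mrem/h.
Dose = rate × time = 4.170 mrem/h × 2.967 h = 12.37 mrem.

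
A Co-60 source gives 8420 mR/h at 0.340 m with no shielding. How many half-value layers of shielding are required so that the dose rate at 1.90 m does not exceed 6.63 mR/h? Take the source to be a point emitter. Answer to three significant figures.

5.35 half-value layers

At 1.90 m, distance alone gives (0.340/1.90)² = 0.03202, so 8420 × 0.03202 = 269.6 mR/h.
Further attenuation needed: 269.6/6.63 = 40.66.
n = log₂(40.66) = 5.346 half-value layers.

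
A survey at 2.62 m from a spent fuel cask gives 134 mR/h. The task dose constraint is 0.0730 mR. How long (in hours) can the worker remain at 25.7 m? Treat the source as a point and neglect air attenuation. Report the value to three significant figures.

By the inverse-square law, rate at 25.7 m:
(2.62/25.7)² = 0.01039, so 134 × 0.01039 = 1.392 mR/h.
Stay time = 0.0730 mR ÷ 1.392 mR/h = 0.05244 h.

0.0524 h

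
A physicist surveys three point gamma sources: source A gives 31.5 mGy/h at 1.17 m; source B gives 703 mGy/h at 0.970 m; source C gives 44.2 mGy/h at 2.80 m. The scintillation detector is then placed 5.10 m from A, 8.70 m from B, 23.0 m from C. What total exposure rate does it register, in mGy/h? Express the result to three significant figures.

11.1 mGy/h

By superposition, sum each source's inverse-square contribution:
A: 31.5 × (1.17/5.10)² = 1.658 mGy/h
B: 703 × (0.970/8.70)² = 8.739 mGy/h
C: 44.2 × (2.80/23.0)² = 0.6551 mGy/h
Total = 1.658 + 8.739 + 0.6551 = 11.05 mGy/h.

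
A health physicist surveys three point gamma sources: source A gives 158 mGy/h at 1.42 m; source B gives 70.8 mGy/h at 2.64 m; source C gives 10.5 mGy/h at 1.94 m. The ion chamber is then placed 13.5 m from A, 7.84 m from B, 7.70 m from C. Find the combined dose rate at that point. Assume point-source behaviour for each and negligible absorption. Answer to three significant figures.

By superposition, sum each source's inverse-square contribution:
A: 158 × (1.42/13.5)² = 1.748 mGy/h
B: 70.8 × (2.64/7.84)² = 8.028 mGy/h
C: 10.5 × (1.94/7.70)² = 0.6665 mGy/h
Total = 1.748 + 8.028 + 0.6665 = 10.44 mGy/h.

10.4 mGy/h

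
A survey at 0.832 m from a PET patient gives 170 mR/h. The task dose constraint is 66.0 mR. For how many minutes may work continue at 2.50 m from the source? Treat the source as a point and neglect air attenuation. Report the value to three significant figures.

210 min

Applying the 1/r² law, rate at 2.50 m:
170 × (0.832/2.50)² = 170 × 0.1108 = 18.84 mR/h.
Stay time = 66.0 mR ÷ 18.84 mR/h = 3.503 h = 210.2 min.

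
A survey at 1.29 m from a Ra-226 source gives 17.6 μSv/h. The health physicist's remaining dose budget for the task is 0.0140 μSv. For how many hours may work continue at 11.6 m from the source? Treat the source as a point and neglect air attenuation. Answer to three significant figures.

By the inverse-square law, rate at 11.6 m:
(1.29/11.6)² = 0.01237, so 17.6 × 0.01237 = 0.2177 μSv/h.
Stay time = 0.0140 μSv ÷ 0.2177 μSv/h = 0.06431 h.

0.0643 h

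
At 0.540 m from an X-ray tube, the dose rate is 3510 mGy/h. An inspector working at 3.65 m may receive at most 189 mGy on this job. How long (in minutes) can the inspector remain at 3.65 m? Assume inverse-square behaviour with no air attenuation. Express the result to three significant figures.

148 min

By the inverse-square law, rate at 3.65 m:
(0.540/3.65)² = 0.02189, so 3510 × 0.02189 = 76.83 mGy/h.
Stay time = 189 mGy ÷ 76.83 mGy/h = 2.460 h = 147.6 min.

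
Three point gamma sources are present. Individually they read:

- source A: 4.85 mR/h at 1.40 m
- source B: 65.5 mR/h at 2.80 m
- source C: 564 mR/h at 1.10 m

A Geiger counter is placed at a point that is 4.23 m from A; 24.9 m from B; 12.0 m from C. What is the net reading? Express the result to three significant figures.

By superposition, sum each source's inverse-square contribution:
A: 4.85 × (1.40/4.23)² = 0.5313 mR/h
B: 65.5 × (2.80/24.9)² = 0.8282 mR/h
C: 564 × (1.10/12.0)² = 4.739 mR/h
Total = 0.5313 + 0.8282 + 4.739 = 6.098 mR/h.

6.10 mR/h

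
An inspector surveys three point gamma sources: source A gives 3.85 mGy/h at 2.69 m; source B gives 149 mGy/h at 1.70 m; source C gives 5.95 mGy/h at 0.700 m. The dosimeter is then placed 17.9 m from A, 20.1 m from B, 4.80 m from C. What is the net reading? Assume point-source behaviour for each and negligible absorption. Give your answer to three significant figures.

1.28 mGy/h

By superposition, sum each source's inverse-square contribution:
A: 3.85 × (2.69/17.9)² = 0.08695 mGy/h
B: 149 × (1.70/20.1)² = 1.066 mGy/h
C: 5.95 × (0.700/4.80)² = 0.1265 mGy/h
Total = 0.08695 + 1.066 + 0.1265 = 1.279 mGy/h.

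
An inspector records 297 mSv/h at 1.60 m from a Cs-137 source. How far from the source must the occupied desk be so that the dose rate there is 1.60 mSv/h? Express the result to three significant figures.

Applying the 1/r² law, d₂ = d₁·√(I₁/I₂).
I₁/I₂ = 297/1.60 = 185.6, so d₂ = 1.60 × √185.6 = 21.80 m.

21.8 m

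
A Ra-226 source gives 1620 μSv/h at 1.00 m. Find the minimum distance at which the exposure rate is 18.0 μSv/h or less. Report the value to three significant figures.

9.49 m

Applying the 1/r² law, d₂ = d₁·√(I₁/I₂).
I₁/I₂ = 1620/18.0 = 90.00, so d₂ = 1.00 × √90.00 = 9.487 m.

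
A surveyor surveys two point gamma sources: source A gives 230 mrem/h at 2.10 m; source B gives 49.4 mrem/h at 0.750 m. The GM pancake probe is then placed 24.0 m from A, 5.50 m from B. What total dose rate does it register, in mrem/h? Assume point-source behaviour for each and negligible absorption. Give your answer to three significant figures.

Each source contributes Iᵢ·(dᵢ/rᵢ)²; contributions add.
A: 230 × (2.10/24.0)² = 1.761 mrem/h
B: 49.4 × (0.750/5.50)² = 0.9186 mrem/h
Total = 1.761 + 0.9186 = 2.680 mrem/h.

2.68 mrem/h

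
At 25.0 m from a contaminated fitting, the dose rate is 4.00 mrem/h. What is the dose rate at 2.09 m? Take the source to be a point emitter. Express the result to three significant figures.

Applying the 1/r² law, the rate at 2.09 m is
4.00 × (25.0/2.09)² = 4.00 × 143.1 = 572.4 mrem/h.

572 mrem/h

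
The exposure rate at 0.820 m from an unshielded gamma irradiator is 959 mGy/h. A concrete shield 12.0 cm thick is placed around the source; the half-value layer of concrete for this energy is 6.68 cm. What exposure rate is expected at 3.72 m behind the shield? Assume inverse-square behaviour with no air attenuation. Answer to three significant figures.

13.4 mGy/h

Distance alone: (0.820/3.72)² = 0.04859, so 959 × 0.04859 = 46.60 mGy/h.
Shield: 12.0/6.68 = 1.796 half-value layers → attenuation 2^(−1.796) = 0.2880.
Combined: 46.60 × 0.2880 = 13.42 mGy/h.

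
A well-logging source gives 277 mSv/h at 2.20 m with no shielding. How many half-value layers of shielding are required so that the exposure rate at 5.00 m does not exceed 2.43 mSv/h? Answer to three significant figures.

4.46 half-value layers

At 5.00 m, distance alone gives 277 × (2.20/5.00)² = 277 × 0.1936 = 53.63 mSv/h.
Further attenuation needed: 53.63/2.43 = 22.07.
n = log₂(22.07) = 4.464 half-value layers.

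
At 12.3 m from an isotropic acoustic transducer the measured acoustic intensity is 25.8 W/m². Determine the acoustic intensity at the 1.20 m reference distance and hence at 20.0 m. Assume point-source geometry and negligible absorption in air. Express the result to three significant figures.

2710 W/m²; 9.76 W/m²

Using I₁d₁² = I₂d₂²,
At 1.20 m: (12.3/1.20)² = 105.1, so 25.8 × 105.1 = 2712 W/m²
At 20.0 m: 2712 × (1.20/20.0)² = 2712 × 0.003600 = 9.763 W/m².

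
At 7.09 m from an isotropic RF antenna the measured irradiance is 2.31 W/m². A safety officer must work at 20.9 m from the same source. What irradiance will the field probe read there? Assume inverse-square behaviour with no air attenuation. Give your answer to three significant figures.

By the inverse-square law, scaling from 7.09 m to 20.9 m:
2.31 × (7.09/20.9)² = 2.31 × 0.1151 = 0.2659 W/m².

0.266 W/m²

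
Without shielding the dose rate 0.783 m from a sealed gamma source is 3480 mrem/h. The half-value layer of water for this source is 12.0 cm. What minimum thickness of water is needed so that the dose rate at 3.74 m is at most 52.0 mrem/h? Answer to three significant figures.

18.6 cm

At 3.74 m, distance alone gives 3480 × (0.783/3.74)² = 3480 × 0.04383 = 152.5 mrem/h.
Further attenuation needed: 152.5/52.0 = 2.933.
n = log₂(2.933) = 1.552 half-value layers.
Thickness = 1.552 × 12.0 cm = 18.62 cm.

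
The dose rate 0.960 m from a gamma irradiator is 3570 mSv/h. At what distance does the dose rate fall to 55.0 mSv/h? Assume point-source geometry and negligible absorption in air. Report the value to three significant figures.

Using I₁d₁² = I₂d₂², d₂ = d₁·√(I₁/I₂).
I₁/I₂ = 3570/55.0 = 64.91, so d₂ = 0.960 × √64.91 = 7.734 m.

7.73 m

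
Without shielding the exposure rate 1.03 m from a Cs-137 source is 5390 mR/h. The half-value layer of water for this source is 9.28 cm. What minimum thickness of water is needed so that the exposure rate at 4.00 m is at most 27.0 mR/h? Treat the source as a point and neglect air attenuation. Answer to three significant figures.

34.6 cm

At 4.00 m, distance alone gives (1.03/4.00)² = 0.06631, so 5390 × 0.06631 = 357.4 mR/h.
Further attenuation needed: 357.4/27.0 = 13.24.
n = log₂(13.24) = 3.727 half-value layers.
Thickness = 3.727 × 9.28 cm = 34.59 cm.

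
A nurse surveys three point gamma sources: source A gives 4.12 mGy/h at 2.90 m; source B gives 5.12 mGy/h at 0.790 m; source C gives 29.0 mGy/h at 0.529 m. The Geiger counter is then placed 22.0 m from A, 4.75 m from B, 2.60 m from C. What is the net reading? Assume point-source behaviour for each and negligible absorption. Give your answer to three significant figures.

1.41 mGy/h

By superposition, sum each source's inverse-square contribution:
A: 4.12 × (2.90/22.0)² = 0.07159 mGy/h
B: 5.12 × (0.790/4.75)² = 0.1416 mGy/h
C: 29.0 × (0.529/2.60)² = 1.201 mGy/h
Total = 0.07159 + 0.1416 + 1.201 = 1.414 mGy/h.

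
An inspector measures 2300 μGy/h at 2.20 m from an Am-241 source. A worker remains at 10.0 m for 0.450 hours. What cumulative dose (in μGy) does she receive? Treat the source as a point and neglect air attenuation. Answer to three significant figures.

50.1 μGy

Applying the 1/r² law, rate at 10.0 m:
(2.20/10.0)² = 0.04840, so 2300 × 0.04840 = 111.3 μGy/h.
Dose = rate × time = 111.3 μGy/h × 0.4500 h = 50.09 μGy.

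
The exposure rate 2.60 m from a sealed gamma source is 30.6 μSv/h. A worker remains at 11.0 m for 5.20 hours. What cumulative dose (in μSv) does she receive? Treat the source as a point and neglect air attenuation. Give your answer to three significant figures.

8.89 μSv

Applying the 1/r² law, rate at 11.0 m:
30.6 × (2.60/11.0)² = 30.6 × 0.05587 = 1.710 μSv/h.
Dose = rate × time = 1.710 μSv/h × 5.200 h = 8.892 μSv.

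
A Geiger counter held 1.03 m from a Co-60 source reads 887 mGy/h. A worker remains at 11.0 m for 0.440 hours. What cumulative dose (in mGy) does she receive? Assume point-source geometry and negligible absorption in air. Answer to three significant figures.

3.42 mGy

By the inverse-square law, rate at 11.0 m:
(1.03/11.0)² = 0.008768, so 887 × 0.008768 = 7.777 mGy/h.
Dose = rate × time = 7.777 mGy/h × 0.4400 h = 3.422 mGy.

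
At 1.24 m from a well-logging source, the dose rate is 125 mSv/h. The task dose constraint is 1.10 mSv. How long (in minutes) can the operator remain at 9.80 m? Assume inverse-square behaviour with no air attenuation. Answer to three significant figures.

33.0 min

Using I₁d₁² = I₂d₂², rate at 9.80 m:
(1.24/9.80)² = 0.01601, so 125 × 0.01601 = 2.001 mSv/h.
Stay time = 1.10 mSv ÷ 2.001 mSv/h = 0.5497 h = 32.98 min.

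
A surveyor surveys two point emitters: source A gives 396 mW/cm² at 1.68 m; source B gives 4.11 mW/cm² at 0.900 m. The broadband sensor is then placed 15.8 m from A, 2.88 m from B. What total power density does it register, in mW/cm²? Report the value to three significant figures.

4.88 mW/cm²

Each source contributes Iᵢ·(dᵢ/rᵢ)²; contributions add.
A: 396 × (1.68/15.8)² = 4.477 mW/cm²
B: 4.11 × (0.900/2.88)² = 0.4014 mW/cm²
Total = 4.477 + 0.4014 = 4.878 mW/cm².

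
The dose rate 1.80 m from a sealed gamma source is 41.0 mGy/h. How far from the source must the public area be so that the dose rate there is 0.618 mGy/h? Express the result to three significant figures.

Since intensity falls as 1/r², d₂ = d₁·√(I₁/I₂).
I₁/I₂ = 41.0/0.618 = 66.34, so d₂ = 1.80 × √66.34 = 14.66 m.

14.7 m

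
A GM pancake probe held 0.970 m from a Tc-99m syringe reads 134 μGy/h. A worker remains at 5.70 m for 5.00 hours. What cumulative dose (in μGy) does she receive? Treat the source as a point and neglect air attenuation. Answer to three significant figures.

19.4 μGy

Since intensity falls as 1/r², rate at 5.70 m:
134 × (0.970/5.70)² = 134 × 0.02896 = 3.881 μGy/h.
Dose = rate × time = 3.881 μGy/h × 5.000 h = 19.40 μGy.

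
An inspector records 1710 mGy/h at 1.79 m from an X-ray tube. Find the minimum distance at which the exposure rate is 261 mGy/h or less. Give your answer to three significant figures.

Intensity scales as (d₁/d₂)², so d₂ = d₁·√(I₁/I₂).
I₁/I₂ = 1710/261 = 6.552, so d₂ = 1.79 × √6.552 = 4.582 m.

4.58 m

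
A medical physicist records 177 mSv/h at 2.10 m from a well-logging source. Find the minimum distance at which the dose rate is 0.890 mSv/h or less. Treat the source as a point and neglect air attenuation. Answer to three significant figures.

29.6 m

Since intensity falls as 1/r², d₂ = d₁·√(I₁/I₂).
I₁/I₂ = 177/0.890 = 198.9, so d₂ = 2.10 × √198.9 = 29.62 m.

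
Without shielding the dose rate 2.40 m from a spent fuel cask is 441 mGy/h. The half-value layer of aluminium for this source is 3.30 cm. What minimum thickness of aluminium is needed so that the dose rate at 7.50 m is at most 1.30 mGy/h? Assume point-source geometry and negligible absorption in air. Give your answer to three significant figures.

16.9 cm

At 7.50 m, distance alone gives (2.40/7.50)² = 0.1024, so 441 × 0.1024 = 45.16 mGy/h.
Further attenuation needed: 45.16/1.30 = 34.74.
n = log₂(34.74) = 5.119 half-value layers.
Thickness = 5.119 × 3.30 cm = 16.89 cm.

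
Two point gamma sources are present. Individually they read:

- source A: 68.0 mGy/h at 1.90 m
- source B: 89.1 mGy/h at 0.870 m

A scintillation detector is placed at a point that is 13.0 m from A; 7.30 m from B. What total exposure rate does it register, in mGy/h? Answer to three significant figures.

2.72 mGy/h

By superposition, sum each source's inverse-square contribution:
A: 68.0 × (1.90/13.0)² = 1.453 mGy/h
B: 89.1 × (0.870/7.30)² = 1.266 mGy/h
Total = 1.453 + 1.266 = 2.719 mGy/h.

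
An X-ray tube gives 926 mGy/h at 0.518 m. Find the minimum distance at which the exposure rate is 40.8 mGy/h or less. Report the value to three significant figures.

Using I₁d₁² = I₂d₂², d₂ = d₁·√(I₁/I₂).
I₁/I₂ = 926/40.8 = 22.70, so d₂ = 0.518 × √22.70 = 2.468 m.

2.47 m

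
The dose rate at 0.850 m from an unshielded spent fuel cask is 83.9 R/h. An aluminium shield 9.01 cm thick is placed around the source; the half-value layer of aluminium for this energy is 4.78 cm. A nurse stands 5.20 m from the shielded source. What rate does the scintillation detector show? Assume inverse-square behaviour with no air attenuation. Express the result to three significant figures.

Distance alone: 83.9 × (0.850/5.20)² = 83.9 × 0.02672 = 2.242 R/h.
Shield: 9.01/4.78 = 1.885 half-value layers → attenuation 2^(−1.885) = 0.2707.
Combined: 2.242 × 0.2707 = 0.6069 R/h.

0.607 R/h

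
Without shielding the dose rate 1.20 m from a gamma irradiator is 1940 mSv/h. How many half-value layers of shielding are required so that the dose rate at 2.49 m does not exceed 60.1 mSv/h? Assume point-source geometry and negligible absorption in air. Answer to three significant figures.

2.91 half-value layers

At 2.49 m, distance alone gives (1.20/2.49)² = 0.2323, so 1940 × 0.2323 = 450.7 mSv/h.
Further attenuation needed: 450.7/60.1 = 7.499.
n = log₂(7.499) = 2.907 half-value layers.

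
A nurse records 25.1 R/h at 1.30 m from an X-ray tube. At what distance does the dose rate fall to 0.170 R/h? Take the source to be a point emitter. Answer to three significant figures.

Applying the 1/r² law, d₂ = d₁·√(I₁/I₂).
I₁/I₂ = 25.1/0.170 = 147.6, so d₂ = 1.30 × √147.6 = 15.79 m.

15.8 m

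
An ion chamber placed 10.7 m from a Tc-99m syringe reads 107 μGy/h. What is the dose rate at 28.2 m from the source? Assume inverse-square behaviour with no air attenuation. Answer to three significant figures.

15.4 μGy/h

Applying the 1/r² law, scaling from 10.7 m to 28.2 m:
107 × (10.7/28.2)² = 107 × 0.1440 = 15.41 μGy/h.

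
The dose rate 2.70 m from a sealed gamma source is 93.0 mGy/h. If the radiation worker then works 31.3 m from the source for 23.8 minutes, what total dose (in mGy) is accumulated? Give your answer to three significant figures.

Using I₁d₁² = I₂d₂², rate at 31.3 m:
93.0 × (2.70/31.3)² = 93.0 × 0.007441 = 0.6920 mGy/h.
Dose = rate × time = 0.6920 mGy/h × 0.3967 h = 0.2745 mGy.

0.275 mGy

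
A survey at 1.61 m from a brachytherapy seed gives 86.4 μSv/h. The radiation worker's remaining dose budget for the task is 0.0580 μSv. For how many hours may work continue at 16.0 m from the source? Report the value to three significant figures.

Since intensity falls as 1/r², rate at 16.0 m:
(1.61/16.0)² = 0.01013, so 86.4 × 0.01013 = 0.8752 μSv/h.
Stay time = 0.0580 μSv ÷ 0.8752 μSv/h = 0.06627 h.

0.0663 h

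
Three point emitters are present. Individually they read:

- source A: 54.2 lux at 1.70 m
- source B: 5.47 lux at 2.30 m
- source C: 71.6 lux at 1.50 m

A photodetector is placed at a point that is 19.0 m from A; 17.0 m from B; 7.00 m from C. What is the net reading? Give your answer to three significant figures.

3.82 lux

Each source contributes Iᵢ·(dᵢ/rᵢ)²; contributions add.
A: 54.2 × (1.70/19.0)² = 0.4339 lux
B: 5.47 × (2.30/17.0)² = 0.1001 lux
C: 71.6 × (1.50/7.00)² = 3.288 lux
Total = 0.4339 + 0.1001 + 3.288 = 3.822 lux.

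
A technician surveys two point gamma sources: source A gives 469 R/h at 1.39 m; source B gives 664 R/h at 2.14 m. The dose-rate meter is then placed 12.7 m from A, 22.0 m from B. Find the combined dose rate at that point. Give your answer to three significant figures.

11.9 R/h

Each source contributes Iᵢ·(dᵢ/rᵢ)²; contributions add.
A: 469 × (1.39/12.7)² = 5.618 R/h
B: 664 × (2.14/22.0)² = 6.283 R/h
Total = 5.618 + 6.283 = 11.90 R/h.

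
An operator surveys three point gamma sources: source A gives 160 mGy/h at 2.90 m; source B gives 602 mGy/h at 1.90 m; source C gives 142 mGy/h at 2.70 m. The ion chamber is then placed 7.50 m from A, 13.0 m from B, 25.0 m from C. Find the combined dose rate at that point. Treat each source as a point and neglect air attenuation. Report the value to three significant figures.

38.4 mGy/h

By superposition, sum each source's inverse-square contribution:
A: 160 × (2.90/7.50)² = 23.92 mGy/h
B: 602 × (1.90/13.0)² = 12.86 mGy/h
C: 142 × (2.70/25.0)² = 1.656 mGy/h
Total = 23.92 + 12.86 + 1.656 = 38.44 mGy/h.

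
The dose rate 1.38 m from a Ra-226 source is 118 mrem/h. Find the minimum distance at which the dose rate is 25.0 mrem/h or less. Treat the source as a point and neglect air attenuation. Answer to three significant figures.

3.00 m

Using I₁d₁² = I₂d₂², d₂ = d₁·√(I₁/I₂).
I₁/I₂ = 118/25.0 = 4.720, so d₂ = 1.38 × √4.720 = 2.998 m.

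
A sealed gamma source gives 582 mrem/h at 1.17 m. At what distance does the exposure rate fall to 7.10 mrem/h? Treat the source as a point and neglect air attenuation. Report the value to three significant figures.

Intensity scales as (d₁/d₂)², so d₂ = d₁·√(I₁/I₂).
I₁/I₂ = 582/7.10 = 81.97, so d₂ = 1.17 × √81.97 = 10.59 m.

10.6 m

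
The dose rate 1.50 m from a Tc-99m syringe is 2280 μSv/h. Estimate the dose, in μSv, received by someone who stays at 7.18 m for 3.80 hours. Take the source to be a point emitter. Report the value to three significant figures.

By the inverse-square law, rate at 7.18 m:
2280 × (1.50/7.18)² = 2280 × 0.04364 = 99.50 μSv/h.
Dose = rate × time = 99.50 μSv/h × 3.800 h = 378.1 μSv.

378 μSv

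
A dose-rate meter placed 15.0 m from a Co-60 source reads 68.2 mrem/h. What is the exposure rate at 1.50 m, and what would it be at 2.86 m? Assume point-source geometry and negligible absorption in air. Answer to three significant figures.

6820 mrem/h; 1880 mrem/h

Applying the 1/r² law,
At 1.50 m: 68.2 × (15.0/1.50)² = 68.2 × 100.0 = 6820 mrem/h
At 2.86 m: 6820 × (1.50/2.86)² = 6820 × 0.2751 = 1876 mrem/h.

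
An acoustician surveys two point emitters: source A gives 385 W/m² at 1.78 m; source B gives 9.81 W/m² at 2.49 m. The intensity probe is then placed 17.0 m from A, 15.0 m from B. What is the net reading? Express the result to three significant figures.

By superposition, sum each source's inverse-square contribution:
A: 385 × (1.78/17.0)² = 4.221 W/m²
B: 9.81 × (2.49/15.0)² = 0.2703 W/m²
Total = 4.221 + 0.2703 = 4.491 W/m².

4.49 W/m²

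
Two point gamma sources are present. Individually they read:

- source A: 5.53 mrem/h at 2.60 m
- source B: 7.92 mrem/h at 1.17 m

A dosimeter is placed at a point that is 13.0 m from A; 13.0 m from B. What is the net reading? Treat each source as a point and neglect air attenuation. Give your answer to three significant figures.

0.285 mrem/h

Each source contributes Iᵢ·(dᵢ/rᵢ)²; contributions add.
A: 5.53 × (2.60/13.0)² = 0.2212 mrem/h
B: 7.92 × (1.17/13.0)² = 0.06415 mrem/h
Total = 0.2212 + 0.06415 = 0.2853 mrem/h.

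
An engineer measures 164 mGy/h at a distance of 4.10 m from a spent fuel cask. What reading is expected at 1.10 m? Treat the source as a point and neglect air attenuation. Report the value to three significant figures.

Using I₁d₁² = I₂d₂², the rate at 1.10 m is
(4.10/1.10)² = 13.89, so 164 × 13.89 = 2278 mGy/h.

2280 mGy/h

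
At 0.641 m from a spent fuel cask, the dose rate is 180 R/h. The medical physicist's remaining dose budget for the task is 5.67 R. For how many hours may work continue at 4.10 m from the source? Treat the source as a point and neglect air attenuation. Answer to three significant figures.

Intensity scales as (d₁/d₂)², so rate at 4.10 m:
(0.641/4.10)² = 0.02444, so 180 × 0.02444 = 4.399 R/h.
Stay time = 5.67 R ÷ 4.399 R/h = 1.289 h.

1.29 h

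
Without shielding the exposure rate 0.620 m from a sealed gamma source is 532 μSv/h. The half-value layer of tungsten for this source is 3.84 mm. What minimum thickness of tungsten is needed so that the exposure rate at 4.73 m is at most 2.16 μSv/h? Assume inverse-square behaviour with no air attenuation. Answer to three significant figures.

7.99 mm

At 4.73 m, distance alone gives (0.620/4.73)² = 0.01718, so 532 × 0.01718 = 9.140 μSv/h.
Further attenuation needed: 9.140/2.16 = 4.231.
n = log₂(4.231) = 2.081 half-value layers.
Thickness = 2.081 × 3.84 mm = 7.991 mm.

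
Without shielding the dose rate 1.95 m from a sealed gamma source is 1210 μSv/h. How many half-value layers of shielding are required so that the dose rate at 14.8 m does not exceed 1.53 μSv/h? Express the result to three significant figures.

3.78 half-value layers

At 14.8 m, distance alone gives (1.95/14.8)² = 0.01736, so 1210 × 0.01736 = 21.01 μSv/h.
Further attenuation needed: 21.01/1.53 = 13.73.
n = log₂(13.73) = 3.779 half-value layers.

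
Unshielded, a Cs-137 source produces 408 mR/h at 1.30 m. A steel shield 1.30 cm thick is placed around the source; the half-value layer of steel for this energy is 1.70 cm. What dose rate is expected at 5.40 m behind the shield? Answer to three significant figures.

13.9 mR/h

Distance alone: (1.30/5.40)² = 0.05796, so 408 × 0.05796 = 23.65 mR/h.
Shield: 1.30/1.70 = 0.7647 half-value layers → attenuation 2^(−0.7647) = 0.5886.
Combined: 23.65 × 0.5886 = 13.92 mR/h.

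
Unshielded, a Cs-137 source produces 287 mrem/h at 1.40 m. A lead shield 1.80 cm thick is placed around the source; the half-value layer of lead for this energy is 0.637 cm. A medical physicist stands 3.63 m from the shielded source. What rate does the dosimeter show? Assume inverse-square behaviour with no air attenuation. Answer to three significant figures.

Distance alone: 287 × (1.40/3.63)² = 287 × 0.1487 = 42.68 mrem/h.
Shield: 1.80/0.637 = 2.826 half-value layers → attenuation 2^(−2.826) = 0.1410.
Combined: 42.68 × 0.1410 = 6.018 mrem/h.

6.02 mrem/h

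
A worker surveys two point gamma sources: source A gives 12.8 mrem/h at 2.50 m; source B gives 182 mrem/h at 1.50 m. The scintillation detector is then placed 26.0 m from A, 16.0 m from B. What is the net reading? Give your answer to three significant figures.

1.72 mrem/h

Each source contributes Iᵢ·(dᵢ/rᵢ)²; contributions add.
A: 12.8 × (2.50/26.0)² = 0.1183 mrem/h
B: 182 × (1.50/16.0)² = 1.600 mrem/h
Total = 0.1183 + 1.600 = 1.718 mrem/h.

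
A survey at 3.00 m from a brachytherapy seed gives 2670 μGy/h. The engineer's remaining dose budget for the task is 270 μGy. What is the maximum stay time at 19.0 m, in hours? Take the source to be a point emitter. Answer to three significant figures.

4.06 h

Using I₁d₁² = I₂d₂², rate at 19.0 m:
(3.00/19.0)² = 0.02493, so 2670 × 0.02493 = 66.56 μGy/h.
Stay time = 270 μGy ÷ 66.56 μGy/h = 4.056 h.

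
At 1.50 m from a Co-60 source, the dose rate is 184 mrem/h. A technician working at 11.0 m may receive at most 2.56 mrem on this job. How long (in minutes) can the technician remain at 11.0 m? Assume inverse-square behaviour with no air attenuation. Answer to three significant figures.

Using I₁d₁² = I₂d₂², rate at 11.0 m:
184 × (1.50/11.0)² = 184 × 0.01860 = 3.422 mrem/h.
Stay time = 2.56 mrem ÷ 3.422 mrem/h = 0.7481 h = 44.89 min.

44.9 min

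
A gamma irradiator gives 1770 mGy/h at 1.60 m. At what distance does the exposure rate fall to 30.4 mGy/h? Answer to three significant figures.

Using I₁d₁² = I₂d₂², d₂ = d₁·√(I₁/I₂).
I₁/I₂ = 1770/30.4 = 58.22, so d₂ = 1.60 × √58.22 = 12.21 m.

12.2 m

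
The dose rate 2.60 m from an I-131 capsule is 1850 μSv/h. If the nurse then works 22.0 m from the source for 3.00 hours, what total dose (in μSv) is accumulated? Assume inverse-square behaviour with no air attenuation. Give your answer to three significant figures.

77.5 μSv

Applying the 1/r² law, rate at 22.0 m:
(2.60/22.0)² = 0.01397, so 1850 × 0.01397 = 25.84 μSv/h.
Dose = rate × time = 25.84 μSv/h × 3.000 h = 77.52 μSv.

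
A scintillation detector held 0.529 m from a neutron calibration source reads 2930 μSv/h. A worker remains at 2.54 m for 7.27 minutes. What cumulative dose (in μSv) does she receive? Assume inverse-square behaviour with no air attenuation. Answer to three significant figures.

15.4 μSv

Using I₁d₁² = I₂d₂², rate at 2.54 m:
(0.529/2.54)² = 0.04338, so 2930 × 0.04338 = 127.1 μSv/h.
Dose = rate × time = 127.1 μSv/h × 0.1212 h = 15.40 μSv.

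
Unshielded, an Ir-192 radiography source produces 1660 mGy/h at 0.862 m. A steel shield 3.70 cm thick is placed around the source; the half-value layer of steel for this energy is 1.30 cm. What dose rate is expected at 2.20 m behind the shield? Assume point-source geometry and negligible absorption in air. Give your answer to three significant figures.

Distance alone: 1660 × (0.862/2.20)² = 1660 × 0.1535 = 254.8 mGy/h.
Shield: 3.70/1.30 = 2.846 half-value layers → attenuation 2^(−2.846) = 0.1391.
Combined: 254.8 × 0.1391 = 35.44 mGy/h.

35.4 mGy/h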